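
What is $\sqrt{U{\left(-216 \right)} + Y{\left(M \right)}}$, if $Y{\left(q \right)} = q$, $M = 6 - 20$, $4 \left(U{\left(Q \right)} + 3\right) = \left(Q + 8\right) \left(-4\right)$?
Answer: $\sqrt{191} \approx 13.82$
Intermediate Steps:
$U{\left(Q \right)} = -11 - Q$ ($U{\left(Q \right)} = -3 + \frac{\left(Q + 8\right) \left(-4\right)}{4} = -3 + \frac{\left(8 + Q\right) \left(-4\right)}{4} = -3 + \frac{-32 - 4 Q}{4} = -3 - \left(8 + Q\right) = -11 - Q$)
$M = -14$ ($M = 6 - 20 = -14$)
$\sqrt{U{\left(-216 \right)} + Y{\left(M \right)}} = \sqrt{\left(-11 - -216\right) - 14} = \sqrt{\left(-11 + 216\right) - 14} = \sqrt{205 - 14} = \sqrt{191}$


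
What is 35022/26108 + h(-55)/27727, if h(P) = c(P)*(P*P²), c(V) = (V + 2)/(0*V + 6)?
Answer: 29505426308/542922387 ≈ 54.346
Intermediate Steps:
c(V) = ⅓ + V/6 (c(V) = (2 + V)/(0 + 6) = (2 + V)/6 = (2 + V)*(⅙) = ⅓ + V/6)
h(P) = P³*(⅓ + P/6) (h(P) = (⅓ + P/6)*(P*P²) = (⅓ + P/6)*P³ = P³*(⅓ + P/6))
35022/26108 + h(-55)/27727 = 35022/26108 + ((⅙)*(-55)³*(2 - 55))/27727 = 35022*(1/26108) + ((⅙)*(-166375)*(-53))*(1/27727) = 17511/13054 + (8817875/6)*(1/27727) = 17511/13054 + 8817875/166362 = 29505426308/542922387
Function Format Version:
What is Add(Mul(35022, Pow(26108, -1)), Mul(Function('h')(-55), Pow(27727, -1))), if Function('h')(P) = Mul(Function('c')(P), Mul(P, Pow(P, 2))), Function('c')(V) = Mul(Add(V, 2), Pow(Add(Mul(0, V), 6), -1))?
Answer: Rational(29505426308, 542922387) ≈ 54.346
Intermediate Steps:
Function('c')(V) = Add(Rational(1, 3), Mul(Rational(1, 6), V)) (Function('c')(V) = Mul(Add(2, V), Pow(Add(0, 6), -1)) = Mul(Add(2, V), Pow(6, -1)) = Mul(Add(2, V), Rational(1, 6)) = Add(Rational(1, 3), Mul(Rational(1, 6), V)))
Function('h')(P) = Mul(Pow(P, 3), Add(Rational(1, 3), Mul(Rational(1, 6), P))) (Function('h')(P) = Mul(Add(Rational(1, 3), Mul(Rational(1, 6), P)), Mul(P, Pow(P, 2))) = Mul(Add(Rational(1, 3), Mul(Rational(1, 6), P)), Pow(P, 3)) = Mul(Pow(P, 3), Add(Rational(1, 3), Mul(Rational(1, 6), P))))
Add(Mul(35022, Pow(26108, -1)), Mul(Function('h')(-55), Pow(27727, -1))) = Add(Mul(35022, Pow(26108, -1)), Mul(Mul(Rational(1, 6), Pow(-55, 3), Add(2, -55)), Pow(27727, -1))) = Add(Mul(35022, Rational(1, 26108)), Mul(Mul(Rational(1, 6), -166375, -53), Rational(1, 27727))) = Add(Rational(17511, 13054), Mul(Rational(8817875, 6), Rational(1, 27727))) = Add(Rational(17511, 13054), Rational(8817875, 166362)) = Rational(29505426308, 542922387)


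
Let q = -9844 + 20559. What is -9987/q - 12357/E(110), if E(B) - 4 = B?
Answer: -44514591/407170 ≈ -109.33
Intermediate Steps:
E(B) = 4 + B
q = 10715
-9987/q - 12357/E(110) = -9987/10715 - 12357/(4 + 110) = -9987*1/10715 - 12357/114 = -9987/10715 - 12357*1/114 = -9987/10715 - 4119/38 = -44514591/407170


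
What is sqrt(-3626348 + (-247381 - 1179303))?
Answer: 6*I*sqrt(140362) ≈ 2247.9*I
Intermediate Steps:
sqrt(-3626348 + (-247381 - 1179303)) = sqrt(-3626348 - 1426684) = sqrt(-5053032) = 6*I*sqrt(140362)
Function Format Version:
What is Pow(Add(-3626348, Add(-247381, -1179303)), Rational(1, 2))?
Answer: Mul(6, I, Pow(140362, Rational(1, 2))) ≈ Mul(2247.9, I)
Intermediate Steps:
Pow(Add(-3626348, Add(-247381, -1179303)), Rational(1, 2)) = Pow(Add(-3626348, -1426684), Rational(1, 2)) = Pow(-5053032, Rational(1, 2)) = Mul(6, I, Pow(140362, Rational(1, 2)))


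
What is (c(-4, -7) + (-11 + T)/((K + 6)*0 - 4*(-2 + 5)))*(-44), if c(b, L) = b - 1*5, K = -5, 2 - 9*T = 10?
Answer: 9515/27 ≈ 352.41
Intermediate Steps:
T = -8/9 (T = 2/9 - ⅑*10 = 2/9 - 10/9 = -8/9 ≈ -0.88889)
c(b, L) = -5 + b (c(b, L) = b - 5 = -5 + b)
(c(-4, -7) + (-11 + T)/((K + 6)*0 - 4*(-2 + 5)))*(-44) = ((-5 - 4) + (-11 - 8/9)/((-5 + 6)*0 - 4*(-2 + 5)))*(-44) = (-9 - 107/(9*(1*0 - 4*3)))*(-44) = (-9 - 107/(9*(0 - 12)))*(-44) = (-9 - 107/9/(-12))*(-44) = (-9 - 107/9*(-1/12))*(-44) = (-9 + 107/108)*(-44) = -865/108*(-44) = 9515/27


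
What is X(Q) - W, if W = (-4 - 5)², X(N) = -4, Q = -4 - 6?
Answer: -85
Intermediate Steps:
Q = -10
W = 81 (W = (-9)² = 81)
X(Q) - W = -4 - 1*81 = -4 - 81 = -85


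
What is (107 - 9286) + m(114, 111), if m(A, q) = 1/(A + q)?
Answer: -2065274/225 ≈ -9179.0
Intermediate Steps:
(107 - 9286) + m(114, 111) = (107 - 9286) + 1/(114 + 111) = -9179 + 1/225 = -2065274/225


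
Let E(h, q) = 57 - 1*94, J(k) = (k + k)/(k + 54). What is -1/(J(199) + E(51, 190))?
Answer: 253/8963 ≈ 0.028227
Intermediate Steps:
J(k) = 2*k/(54 + k) (J(k) = (2*k)/(54 + k) = 2*k/(54 + k))
E(h, q) = -37 (E(h, q) = 57 - 94 = -37)
-1/(J(199) + E(51, 190)) = -1/(2*199/(54 + 199) - 37) = -1/(2*199/253 - 37) = -1/(2*199*(1/253) - 37) = -1/(398/253 - 37) = -1/(-8963/253) = -1*(-253/8963) = 253/8963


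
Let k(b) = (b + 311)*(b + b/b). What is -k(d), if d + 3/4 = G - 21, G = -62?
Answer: 300879/16 ≈ 18805.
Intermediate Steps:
d = -335/4 (d = -¾ + (-62 - 21) = -¾ - 83 = -335/4 ≈ -83.750)
k(b) = (1 + b)*(311 + b) (k(b) = (311 + b)*(b + 1) = (311 + b)*(1 + b) = (1 + b)*(311 + b))
-k(d) = -(311 + (-335/4)² + 312*(-335/4)) = -(311 + 112225/16 - 26130) = -1*(-300879/16) = 300879/16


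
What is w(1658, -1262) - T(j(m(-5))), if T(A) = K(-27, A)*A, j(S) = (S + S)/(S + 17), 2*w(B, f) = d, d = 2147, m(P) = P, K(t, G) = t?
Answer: 1051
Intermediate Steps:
w(B, f) = 2147/2 (w(B, f) = (½)*2147 = 2147/2)
j(S) = 2*S/(17 + S) (j(S) = (2*S)/(17 + S) = 2*S/(17 + S))
T(A) = -27*A
w(1658, -1262) - T(j(m(-5))) = 2147/2 - (-27)*2*(-5)/(17 - 5) = 2147/2 - (-27)*2*(-5)/12 = 2147/2 - (-27)*2*(-5)*(1/12) = 2147/2 - (-27)*(-5)/6 = 2147/2 - 1*45/2 = 2147/2 - 45/2 = 1051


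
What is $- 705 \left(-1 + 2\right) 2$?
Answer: $-1410$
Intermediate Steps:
$- 705 \left(-1 + 2\right) 2 = - 705 \cdot 1 \cdot 2 = \left(-705\right) 2 = -1410$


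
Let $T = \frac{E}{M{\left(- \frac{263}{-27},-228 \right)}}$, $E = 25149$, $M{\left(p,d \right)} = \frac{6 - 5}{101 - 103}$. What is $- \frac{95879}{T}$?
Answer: $\frac{95879}{50298} \approx 1.9062$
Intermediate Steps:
$M{\left(p,d \right)} = - \frac{1}{2}$ ($M{\left(p,d \right)} = 1 \frac{1}{-2} = 1 \left(- \frac{1}{2}\right) = - \frac{1}{2}$)
$T = -50298$ ($T = \frac{25149}{- \frac{1}{2}} = 25149 \left(-2\right) = -50298$)
$- \frac{95879}{T} = - \frac{95879}{-50298} = \left(-95879\right) \left(- \frac{1}{50298}\right) = \frac{95879}{50298}$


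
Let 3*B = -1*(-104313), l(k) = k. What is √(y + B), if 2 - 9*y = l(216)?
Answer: 5*√12509/3 ≈ 186.41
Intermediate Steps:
B = 34771 (B = (-1*(-104313))/3 = (⅓)*104313 = 34771)
y = -214/9 (y = 2/9 - ⅑*216 = 2/9 - 24 = -214/9 ≈ -23.778)
√(y + B) = √(-214/9 + 34771) = √(312725/9) = 5*√12509/3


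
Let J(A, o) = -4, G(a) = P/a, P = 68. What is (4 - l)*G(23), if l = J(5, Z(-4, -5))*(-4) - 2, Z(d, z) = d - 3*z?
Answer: -680/23 ≈ -29.565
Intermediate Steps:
G(a) = 68/a
l = 14 (l = -4*(-4) - 2 = 16 - 2 = 14)
(4 - l)*G(23) = (4 - 1*14)*(68/23) = (4 - 14)*(68*(1/23)) = -10*68/23 = -680/23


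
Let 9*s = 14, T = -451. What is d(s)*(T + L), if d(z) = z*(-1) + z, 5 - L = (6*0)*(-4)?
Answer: 0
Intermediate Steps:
s = 14/9 (s = (⅑)*14 = 14/9 ≈ 1.5556)
L = 5 (L = 5 - 6*0*(-4) = 5 - 0*(-4) = 5 - 1*0 = 5 + 0 = 5)
d(z) = 0 (d(z) = -z + z = 0)
d(s)*(T + L) = 0*(-451 + 5) = 0*(-446) = 0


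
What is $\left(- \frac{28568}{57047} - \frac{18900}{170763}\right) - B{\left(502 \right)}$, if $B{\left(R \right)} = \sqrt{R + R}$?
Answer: $- \frac{1985515228}{3247172287} - 2 \sqrt{251} \approx -32.297$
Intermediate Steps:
$B{\left(R \right)} = \sqrt{2} \sqrt{R}$ ($B{\left(R \right)} = \sqrt{2 R} = \sqrt{2} \sqrt{R}$)
$\left(- \frac{28568}{57047} - \frac{18900}{170763}\right) - B{\left(502 \right)} = \left(- \frac{28568}{57047} - \frac{18900}{170763}\right) - \sqrt{2} \sqrt{502} = \left(\left(-28568\right) \frac{1}{57047} - \frac{6300}{56921}\right) - 2 \sqrt{251} = \left(- \frac{28568}{57047} - \frac{6300}{56921}\right) - 2 \sqrt{251} = - \frac{1985515228}{3247172287} - 2 \sqrt{251}$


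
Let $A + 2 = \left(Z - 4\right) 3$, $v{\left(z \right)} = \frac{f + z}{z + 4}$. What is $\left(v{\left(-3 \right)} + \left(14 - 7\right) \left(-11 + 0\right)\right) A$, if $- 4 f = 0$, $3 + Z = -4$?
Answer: $2800$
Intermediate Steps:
$Z = -7$ ($Z = -3 - 4 = -7$)
$f = 0$ ($f = \left(- \frac{1}{4}\right) 0 = 0$)
$v{\left(z \right)} = \frac{z}{4 + z}$ ($v{\left(z \right)} = \frac{0 + z}{z + 4} = \frac{z}{4 + z}$)
$A = -35$ ($A = -2 + \left(-7 - 4\right) 3 = -2 - 33 = -35$)
$\left(v{\left(-3 \right)} + \left(14 - 7\right) \left(-11 + 0\right)\right) A = \left(- \frac{3}{4 - 3} + \left(14 - 7\right) \left(-11 + 0\right)\right) \left(-35\right) = \left(- \frac{3}{1} + 7 \left(-11\right)\right) \left(-35\right) = \left(\left(-3\right) 1 - 77\right) \left(-35\right) = \left(-3 - 77\right) \left(-35\right) = \left(-80\right) \left(-35\right) = 2800$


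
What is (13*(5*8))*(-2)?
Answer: -1040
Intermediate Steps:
(13*(5*8))*(-2) = (13*40)*(-2) = 520*(-2) = -1040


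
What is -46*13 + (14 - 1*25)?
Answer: -609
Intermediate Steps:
-46*13 + (14 - 1*25) = -598 + (14 - 25) = -598 - 11 = -609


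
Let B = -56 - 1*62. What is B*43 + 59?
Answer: -5015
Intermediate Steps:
B = -118 (B = -56 - 62 = -118)
B*43 + 59 = -118*43 + 59 = -5074 + 59 = -5015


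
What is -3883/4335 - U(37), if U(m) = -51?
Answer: 217202/4335 ≈ 50.104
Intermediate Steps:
-3883/4335 - U(37) = -3883/4335 - 1*(-51) = -3883*1/4335 + 51 = -3883/4335 + 51 = 217202/4335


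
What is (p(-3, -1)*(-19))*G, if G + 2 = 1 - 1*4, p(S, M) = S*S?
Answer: 855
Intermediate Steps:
p(S, M) = S²
G = -5 (G = -2 + (1 - 1*4) = -2 + (1 - 4) = -2 - 3 = -5)
(p(-3, -1)*(-19))*G = ((-3)²*(-19))*(-5) = (9*(-19))*(-5) = -171*(-5) = 855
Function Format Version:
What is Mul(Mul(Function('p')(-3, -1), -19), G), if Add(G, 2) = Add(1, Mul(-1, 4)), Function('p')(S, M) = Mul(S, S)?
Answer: 855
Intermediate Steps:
Function('p')(S, M) = Pow(S, 2)
G = -5 (G = Add(-2, Add(1, Mul(-1, 4))) = Add(-2, Add(1, -4)) = Add(-2, -3) = -5)
Mul(Mul(Function('p')(-3, -1), -19), G) = Mul(Mul(Pow(-3, 2), -19), -5) = Mul(Mul(9, -19), -5) = Mul(-171, -5) = 855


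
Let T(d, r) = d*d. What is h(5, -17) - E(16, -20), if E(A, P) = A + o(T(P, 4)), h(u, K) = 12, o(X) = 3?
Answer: -7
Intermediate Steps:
T(d, r) = d**2
E(A, P) = 3 + A (E(A, P) = A + 3 = 3 + A)
h(5, -17) - E(16, -20) = 12 - (3 + 16) = 12 - 1*19 = 12 - 19 = -7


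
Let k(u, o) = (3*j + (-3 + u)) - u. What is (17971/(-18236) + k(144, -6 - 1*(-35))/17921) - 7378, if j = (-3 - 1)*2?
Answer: -2411507223231/326807356 ≈ -7379.0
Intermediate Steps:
j = -8 (j = -4*2 = -8)
k(u, o) = -27 (k(u, o) = (3*(-8) + (-3 + u)) - u = (-24 + (-3 + u)) - u = (-27 + u) - u = -27)
(17971/(-18236) + k(144, -6 - 1*(-35))/17921) - 7378 = (17971/(-18236) - 27/17921) - 7378 = (17971*(-1/18236) - 27*1/17921) - 7378 = (-17971/18236 - 27/17921) - 7378 = -322550663/326807356 - 7378 = -2411507223231/326807356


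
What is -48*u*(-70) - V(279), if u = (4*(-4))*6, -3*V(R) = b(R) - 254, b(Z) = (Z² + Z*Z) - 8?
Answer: -812260/3 ≈ -2.7075e+5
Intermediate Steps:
b(Z) = -8 + 2*Z² (b(Z) = (Z² + Z²) - 8 = 2*Z² - 8 = -8 + 2*Z²)
V(R) = 262/3 - 2*R²/3 (V(R) = -((-8 + 2*R²) - 254)/3 = -(-262 + 2*R²)/3 = 262/3 - 2*R²/3)
u = -96 (u = -16*6 = -96)
-48*u*(-70) - V(279) = -48*(-96)*(-70) - (262/3 - ⅔*279²) = 4608*(-70) - (262/3 - ⅔*77841) = -322560 - (262/3 - 51894) = -322560 - 1*(-155420/3) = -322560 + 155420/3 = -812260/3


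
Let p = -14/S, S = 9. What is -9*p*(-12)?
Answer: -168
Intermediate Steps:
p = -14/9 ≈ -1.5556
-9*p*(-12) = -9*(-14/9)*(-12) = 14*(-12) = -168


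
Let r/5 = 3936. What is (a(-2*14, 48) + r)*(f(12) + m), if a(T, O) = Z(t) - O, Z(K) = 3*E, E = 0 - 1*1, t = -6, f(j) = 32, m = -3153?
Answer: -61262109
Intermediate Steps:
r = 19680 (r = 5*3936 = 19680)
E = -1 (E = 0 - 1 = -1)
Z(K) = -3 (Z(K) = 3*(-1) = -3)
a(T, O) = -3 - O
(a(-2*14, 48) + r)*(f(12) + m) = ((-3 - 1*48) + 19680)*(32 - 3153) = ((-3 - 48) + 19680)*(-3121) = (-51 + 19680)*(-3121) = 19629*(-3121) = -61262109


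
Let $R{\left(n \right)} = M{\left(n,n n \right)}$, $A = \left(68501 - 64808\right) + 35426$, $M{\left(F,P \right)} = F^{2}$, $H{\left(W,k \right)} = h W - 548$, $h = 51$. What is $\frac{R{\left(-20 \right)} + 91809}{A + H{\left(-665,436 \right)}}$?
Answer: $\frac{92209}{4656} \approx 19.804$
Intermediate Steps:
$H{\left(W,k \right)} = -548 + 51 W$ ($H{\left(W,k \right)} = 51 W - 548 = -548 + 51 W$)
$A = 39119$ ($A = 3693 + 35426 = 39119$)
$R{\left(n \right)} = n^{2}$
$\frac{R{\left(-20 \right)} + 91809}{A + H{\left(-665,436 \right)}} = \frac{\left(-20\right)^{2} + 91809}{39119 + \left(-548 + 51 \left(-665\right)\right)} = \frac{400 + 91809}{39119 - 34463} = \frac{92209}{39119 - 34463} = \frac{92209}{4656}$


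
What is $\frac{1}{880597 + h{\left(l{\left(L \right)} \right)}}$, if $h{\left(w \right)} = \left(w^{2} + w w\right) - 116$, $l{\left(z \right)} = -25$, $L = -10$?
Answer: $\frac{1}{881731} \approx 1.1341 \cdot 10^{-6}$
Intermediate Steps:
$h{\left(w \right)} = -116 + 2 w^{2}$ ($h{\left(w \right)} = \left(w^{2} + w^{2}\right) - 116 = 2 w^{2} - 116 = -116 + 2 w^{2}$)
$\frac{1}{880597 + h{\left(l{\left(L \right)} \right)}} = \frac{1}{880597 - \left(116 - 2 \left(-25\right)^{2}\right)} = \frac{1}{880597 + \left(-116 + 2 \cdot 625\right)} = \frac{1}{880597 + \left(-116 + 1250\right)} = \frac{1}{880597 + 1134} = \frac{1}{881731}$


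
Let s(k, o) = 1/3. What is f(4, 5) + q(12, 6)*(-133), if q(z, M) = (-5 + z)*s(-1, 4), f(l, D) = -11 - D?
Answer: -979/3 ≈ -326.33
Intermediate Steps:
s(k, o) = ⅓
q(z, M) = -5/3 + z/3 (q(z, M) = (-5 + z)*(⅓) = -5/3 + z/3)
f(4, 5) + q(12, 6)*(-133) = (-11 - 1*5) + (-5/3 + (⅓)*12)*(-133) = (-11 - 5) + (-5/3 + 4)*(-133) = -16 + (7/3)*(-133) = -16 - 931/3 = -979/3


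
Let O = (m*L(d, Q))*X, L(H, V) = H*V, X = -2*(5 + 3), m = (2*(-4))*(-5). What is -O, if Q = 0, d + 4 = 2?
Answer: 0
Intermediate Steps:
d = -2 (d = -4 + 2 = -2)
m = 40 (m = -8*(-5) = 40)
X = -16 (X = -2*8 = -16)
O = 0 (O = (40*(-2*0))*(-16) = (40*0)*(-16) = 0*(-16) = 0)
-O = -1*0 = 0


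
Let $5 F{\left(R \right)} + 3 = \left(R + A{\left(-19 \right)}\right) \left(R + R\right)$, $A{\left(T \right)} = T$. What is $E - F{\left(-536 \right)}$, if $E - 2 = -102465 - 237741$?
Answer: $- \frac{2295977}{5} \approx -4.592 \cdot 10^{5}$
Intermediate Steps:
$F{\left(R \right)} = - \frac{3}{5} + \frac{2 R \left(-19 + R\right)}{5}$ ($F{\left(R \right)} = - \frac{3}{5} + \frac{\left(R - 19\right) \left(R + R\right)}{5} = - \frac{3}{5} + \frac{\left(-19 + R\right) 2 R}{5} = - \frac{3}{5} + \frac{2 R \left(-19 + R\right)}{5}$)
$E = -340204$ ($E = 2 - 340206 = -340204$)
$E - F{\left(-536 \right)} = -340204 - \left(- \frac{3}{5} - - \frac{20368}{5} + \frac{2 \left(-536\right)^{2}}{5}\right) = -340204 - \left(- \frac{3}{5} + \frac{20368}{5} + \frac{2}{5} \cdot 287296\right) = -340204 - \left(- \frac{3}{5} + \frac{20368}{5} + \frac{574592}{5}\right) = -340204 - \frac{594957}{5} = - \frac{2295977}{5}$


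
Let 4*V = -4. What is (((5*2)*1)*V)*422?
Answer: -4220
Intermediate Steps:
V = -1 (V = (¼)*(-4) = -1)
(((5*2)*1)*V)*422 = (((5*2)*1)*(-1))*422 = ((10*1)*(-1))*422 = (10*(-1))*422 = -10*422 = -4220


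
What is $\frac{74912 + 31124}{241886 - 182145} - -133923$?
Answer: $\frac{8000799979}{59741} \approx 1.3392 \cdot 10^{5}$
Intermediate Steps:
$\frac{74912 + 31124}{241886 - 182145} - -133923 = \frac{106036}{59741} + 133923 = \frac{8000799979}{59741}$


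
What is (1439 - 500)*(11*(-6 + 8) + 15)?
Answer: 34743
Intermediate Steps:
(1439 - 500)*(11*(-6 + 8) + 15) = 939*(11*2 + 15) = 939*(22 + 15) = 939*37 = 34743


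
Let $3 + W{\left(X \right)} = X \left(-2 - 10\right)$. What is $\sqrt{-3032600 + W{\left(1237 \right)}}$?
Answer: $i \sqrt{3047447} \approx 1745.7 i$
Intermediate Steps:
$W{\left(X \right)} = -3 - 12 X$ ($W{\left(X \right)} = -3 + X \left(-2 - 10\right) = -3 + X \left(-12\right) = -3 - 12 X$)
$\sqrt{-3032600 + W{\left(1237 \right)}} = \sqrt{-3032600 - 14847} = \sqrt{-3047447} = i \sqrt{3047447}$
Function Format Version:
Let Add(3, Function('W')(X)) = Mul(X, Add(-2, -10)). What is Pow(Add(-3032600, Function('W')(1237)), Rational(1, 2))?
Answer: Mul(I, Pow(3047447, Rational(1, 2))) ≈ Mul(1745.7, I)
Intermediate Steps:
Function('W')(X) = Add(-3, Mul(-12, X)) (Function('W')(X) = Add(-3, Mul(X, Add(-2, -10))) = Add(-3, Mul(X, -12)) = Add(-3, Mul(-12, X)))
Pow(Add(-3032600, Function('W')(1237)), Rational(1, 2)) = Pow(Add(-3032600, Add(-3, Mul(-12, 1237))), Rational(1, 2)) = Pow(Add(-3032600, Add(-3, -14844)), Rational(1, 2)) = Pow(Add(-3032600, -14847), Rational(1, 2)) = Pow(-3047447, Rational(1, 2)) = Mul(I, Pow(3047447, Rational(1, 2)))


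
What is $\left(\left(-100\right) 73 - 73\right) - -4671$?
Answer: $-2702$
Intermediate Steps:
$\left(\left(-100\right) 73 - 73\right) - -4671 = \left(-7300 - 73\right) + 4671 = -7373 + 4671 = -2702$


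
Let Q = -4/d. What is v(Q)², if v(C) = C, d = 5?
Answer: 16/25 ≈ 0.64000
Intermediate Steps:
Q = -⅘ (Q = -4/5 = -4*⅕ = -⅘ ≈ -0.80000)
v(Q)² = (-⅘)² = 16/25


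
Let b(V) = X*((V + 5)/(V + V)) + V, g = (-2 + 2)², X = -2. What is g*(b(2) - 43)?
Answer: 0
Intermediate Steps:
g = 0 (g = 0² = 0)
b(V) = V - (5 + V)/V (b(V) = -2*(V + 5)/(V + V) + V = -2*(5 + V)/(2*V) + V = -2*(5 + V)*1/(2*V) + V = -(5 + V)/V + V = V - (5 + V)/V)
g*(b(2) - 43) = 0*((-1 + 2 - 5/2) - 43) = 0*(-3/2 - 43) = 0*(-89/2) = 0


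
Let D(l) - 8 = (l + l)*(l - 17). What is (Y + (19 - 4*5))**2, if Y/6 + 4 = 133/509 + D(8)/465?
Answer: 3948697559689/6224421025 ≈ 634.39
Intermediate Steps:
D(l) = 8 + 2*l*(-17 + l) (D(l) = 8 + (l + l)*(l - 17) = 8 + (2*l)*(-17 + l) = 8 + 2*l*(-17 + l))
Y = -1908238/78895 (Y = -24 + 6*(133/509 + (8 - 34*8 + 2*8**2)/465) = -24 + 6*(133*(1/509) + (8 - 272 + 2*64)*(1/465)) = -24 + 6*(133/509 + (8 - 272 + 128)*(1/465)) = -24 + 6*(133/509 - 136*1/465) = -24 + 6*(133/509 - 136/465) = -24 + 6*(-7379/236685) = -24 - 14758/78895 = -1908238/78895 ≈ -24.187)
(Y + (19 - 4*5))**2 = (-1908238/78895 + (19 - 4*5))**2 = (-1908238/78895 + (19 - 20))**2 = (-1908238/78895 - 1)**2 = (-1987133/78895)**2 = 3948697559689/6224421025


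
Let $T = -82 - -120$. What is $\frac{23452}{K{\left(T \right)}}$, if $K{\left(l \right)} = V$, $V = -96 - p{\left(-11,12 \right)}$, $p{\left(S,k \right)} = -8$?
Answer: $- \frac{533}{2} \approx -266.5$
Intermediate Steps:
$T = 38$ ($T = -82 + 120 = 38$)
$V = -88$ ($V = -96 - -8 = -96 + 8 = -88$)
$K{\left(l \right)} = -88$
$\frac{23452}{K{\left(T \right)}} = \frac{23452}{-88} = 23452 \left(- \frac{1}{88}\right) = - \frac{533}{2}$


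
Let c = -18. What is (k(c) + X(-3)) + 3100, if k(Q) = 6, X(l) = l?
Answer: 3103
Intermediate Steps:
(k(c) + X(-3)) + 3100 = (6 - 3) + 3100 = 3 + 3100 = 3103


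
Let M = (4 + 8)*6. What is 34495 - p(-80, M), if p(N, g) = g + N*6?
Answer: 34903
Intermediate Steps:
M = 72 (M = 12*6 = 72)
p(N, g) = g + 6*N
34495 - p(-80, M) = 34495 - (72 + 6*(-80)) = 34495 - (72 - 480) = 34495 - 1*(-408) = 34495 + 408 = 34903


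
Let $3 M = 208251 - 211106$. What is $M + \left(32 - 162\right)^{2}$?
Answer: $\frac{47845}{3} \approx 15948.0$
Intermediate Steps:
$M = - \frac{2855}{3}$ ($M = \frac{208251 - 211106}{3} = \frac{1}{3} \left(-2855\right) = - \frac{2855}{3} \approx -951.67$)
$M + \left(32 - 162\right)^{2} = - \frac{2855}{3} + \left(32 - 162\right)^{2} = - \frac{2855}{3} + \left(-130\right)^{2} = - \frac{2855}{3} + 16900 = \frac{47845}{3}$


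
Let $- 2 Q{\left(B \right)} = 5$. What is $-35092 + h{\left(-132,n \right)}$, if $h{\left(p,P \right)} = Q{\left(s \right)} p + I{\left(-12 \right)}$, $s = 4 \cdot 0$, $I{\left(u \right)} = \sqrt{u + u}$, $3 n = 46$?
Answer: $-34762 + 2 i \sqrt{6} \approx -34762.0 + 4.899 i$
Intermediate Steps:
$n = \frac{46}{3}$ ($n = \frac{1}{3} \cdot 46 = \frac{46}{3} \approx 15.333$)
$I{\left(u \right)} = \sqrt{2} \sqrt{u}$ ($I{\left(u \right)} = \sqrt{2 u} = \sqrt{2} \sqrt{u}$)
$s = 0$
$Q{\left(B \right)} = - \frac{5}{2}$ ($Q{\left(B \right)} = \left(- \frac{1}{2}\right) 5 = - \frac{5}{2}$)
$h{\left(p,P \right)} = - \frac{5 p}{2} + 2 i \sqrt{6}$ ($h{\left(p,P \right)} = - \frac{5 p}{2} + \sqrt{2} \sqrt{-12} = - \frac{5 p}{2} + \sqrt{2} \cdot 2 i \sqrt{3} = - \frac{5 p}{2} + 2 i \sqrt{6}$)
$-35092 + h{\left(-132,n \right)} = -35092 + \left(\left(- \frac{5}{2}\right) \left(-132\right) + 2 i \sqrt{6}\right) = -35092 + \left(330 + 2 i \sqrt{6}\right) = -34762 + 2 i \sqrt{6}$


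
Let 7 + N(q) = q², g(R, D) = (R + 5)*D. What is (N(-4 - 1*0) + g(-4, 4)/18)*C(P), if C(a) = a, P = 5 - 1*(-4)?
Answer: 83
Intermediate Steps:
g(R, D) = D*(5 + R) (g(R, D) = (5 + R)*D = D*(5 + R))
P = 9 (P = 5 + 4 = 9)
N(q) = -7 + q²
(N(-4 - 1*0) + g(-4, 4)/18)*C(P) = ((-7 + (-4 - 1*0)²) + (4*(5 - 4))/18)*9 = ((-7 + (-4 + 0)²) + (4*1)*(1/18))*9 = ((-7 + (-4)²) + 4*(1/18))*9 = ((-7 + 16) + 2/9)*9 = (9 + 2/9)*9 = (83/9)*9 = 83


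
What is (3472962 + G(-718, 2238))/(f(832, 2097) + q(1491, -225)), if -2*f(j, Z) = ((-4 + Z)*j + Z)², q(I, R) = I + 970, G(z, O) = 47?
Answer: -6946018/3039698096807 ≈ -2.2851e-6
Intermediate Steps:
q(I, R) = 970 + I
f(j, Z) = -(Z + j*(-4 + Z))²/2 (f(j, Z) = -((-4 + Z)*j + Z)²/2 = -(j*(-4 + Z) + Z)²/2 = -(Z + j*(-4 + Z))²/2)
(3472962 + G(-718, 2238))/(f(832, 2097) + q(1491, -225)) = (3472962 + 47)/(-(2097 - 4*832 + 2097*832)²/2 + (970 + 1491)) = 3473009/(-(2097 - 3328 + 1744704)²/2 + 2461) = 3473009/(-½*1743473² + 2461) = 3473009/(-½*3039698101729 + 2461) = 3473009/(-3039698101729/2 + 2461) = 3473009/(-3039698096807/2) = 3473009*(-2/3039698096807) = -6946018/3039698096807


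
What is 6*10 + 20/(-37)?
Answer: 2200/37 ≈ 59.459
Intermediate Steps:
6*10 + 20/(-37) = 60 + 20*(-1/37) = 60 - 20/37 = 2200/37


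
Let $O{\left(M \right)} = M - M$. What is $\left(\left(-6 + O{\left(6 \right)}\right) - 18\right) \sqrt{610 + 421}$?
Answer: $- 24 \sqrt{1031} \approx -770.62$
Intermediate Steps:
$O{\left(M \right)} = 0$
$\left(\left(-6 + O{\left(6 \right)}\right) - 18\right) \sqrt{610 + 421} = \left(\left(-6 + 0\right) - 18\right) \sqrt{610 + 421} = \left(-6 - 18\right) \sqrt{1031} = - 24 \sqrt{1031}$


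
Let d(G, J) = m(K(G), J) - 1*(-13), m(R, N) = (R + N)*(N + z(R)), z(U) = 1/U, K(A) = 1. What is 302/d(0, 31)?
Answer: 302/1037 ≈ 0.29122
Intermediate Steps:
m(R, N) = (N + R)*(N + 1/R) (m(R, N) = (R + N)*(N + 1/R) = (N + R)*(N + 1/R))
d(G, J) = 14 + J² + 2*J (d(G, J) = (1 + J² + J*1 + J/1) - 1*(-13) = (1 + J² + J + J*1) + 13 = (1 + J² + J + J) + 13 = (1 + J² + 2*J) + 13 = 14 + J² + 2*J)
302/d(0, 31) = 302/(14 + 31² + 2*31) = 302/(14 + 961 + 62) = 302/1037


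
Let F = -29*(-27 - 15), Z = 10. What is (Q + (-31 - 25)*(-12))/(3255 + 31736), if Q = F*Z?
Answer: 12852/34991 ≈ 0.36729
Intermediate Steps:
F = 1218 (F = -29*(-42) = 1218)
Q = 12180 (Q = 1218*10 = 12180)
(Q + (-31 - 25)*(-12))/(3255 + 31736) = (12180 + (-31 - 25)*(-12))/(3255 + 31736) = (12180 - 56*(-12))/34991 = (12180 + 672)*(1/34991) = 12852*(1/34991) = 12852/34991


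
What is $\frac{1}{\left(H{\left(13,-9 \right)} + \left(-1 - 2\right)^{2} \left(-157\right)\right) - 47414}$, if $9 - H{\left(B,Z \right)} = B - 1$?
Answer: $- \frac{1}{48830} \approx -2.0479 \cdot 10^{-5}$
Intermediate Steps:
$H{\left(B,Z \right)} = 10 - B$ ($H{\left(B,Z \right)} = 9 - \left(B - 1\right) = 9 - \left(-1 + B\right) = 10 - B$)
$\frac{1}{\left(H{\left(13,-9 \right)} + \left(-1 - 2\right)^{2} \left(-157\right)\right) - 47414} = \frac{1}{\left(\left(10 - 13\right) + \left(-1 - 2\right)^{2} \left(-157\right)\right) - 47414} = \frac{1}{\left(\left(10 - 13\right) + \left(-3\right)^{2} \left(-157\right)\right) - 47414} = \frac{1}{\left(-3 + 9 \left(-157\right)\right) - 47414} = \frac{1}{\left(-3 - 1413\right) - 47414} = \frac{1}{-1416 - 47414} = \frac{1}{-48830} = - \frac{1}{48830}$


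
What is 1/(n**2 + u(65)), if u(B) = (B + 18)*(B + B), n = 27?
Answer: 1/11519 ≈ 8.6813e-5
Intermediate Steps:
u(B) = 2*B*(18 + B) (u(B) = (18 + B)*(2*B) = 2*B*(18 + B))
1/(n**2 + u(65)) = 1/(27**2 + 2*65*(18 + 65)) = 1/(729 + 2*65*83) = 1/(729 + 10790) = 1/11519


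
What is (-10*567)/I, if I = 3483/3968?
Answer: -277760/43 ≈ -6459.5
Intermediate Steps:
I = 3483/3968 (I = 3483*(1/3968) = 3483/3968 ≈ 0.87777)
(-10*567)/I = (-10*567)/(3483/3968) = -5670*3968/3483 = -277760/43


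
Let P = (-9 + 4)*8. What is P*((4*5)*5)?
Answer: -4000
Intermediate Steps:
P = -40 (P = -5*8 = -40)
P*((4*5)*5) = -40*4*5*5 = -800*5 = -40*100 = -4000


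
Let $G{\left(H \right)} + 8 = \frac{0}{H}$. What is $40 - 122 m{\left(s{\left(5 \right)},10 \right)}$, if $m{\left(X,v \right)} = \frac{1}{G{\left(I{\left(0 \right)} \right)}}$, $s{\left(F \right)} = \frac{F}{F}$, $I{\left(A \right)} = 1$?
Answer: $\frac{221}{4} \approx 55.25$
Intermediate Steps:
$G{\left(H \right)} = -8$ ($G{\left(H \right)} = -8 + \frac{0}{H} = -8 + 0 = -8$)
$s{\left(F \right)} = 1$
$m{\left(X,v \right)} = - \frac{1}{8}$ ($m{\left(X,v \right)} = \frac{1}{-8} = - \frac{1}{8}$)
$40 - 122 m{\left(s{\left(5 \right)},10 \right)} = 40 - - \frac{61}{4} = 40 + \frac{61}{4} = \frac{221}{4}$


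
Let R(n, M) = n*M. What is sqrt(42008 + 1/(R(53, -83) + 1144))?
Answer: sqrt(445075806945)/3255 ≈ 204.96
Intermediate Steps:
R(n, M) = M*n
sqrt(42008 + 1/(R(53, -83) + 1144)) = sqrt(42008 + 1/(-83*53 + 1144)) = sqrt(42008 + 1/(-4399 + 1144)) = sqrt(42008 + 1/(-3255)) = sqrt(42008 - 1/3255) = sqrt(136736039/3255) = sqrt(445075806945)/3255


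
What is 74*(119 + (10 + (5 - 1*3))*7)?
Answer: 15022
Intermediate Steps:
74*(119 + (10 + (5 - 1*3))*7) = 74*(119 + (10 + (5 - 3))*7) = 74*(119 + (10 + 2)*7) = 74*(119 + 12*7) = 74*(119 + 84) = 74*203 = 15022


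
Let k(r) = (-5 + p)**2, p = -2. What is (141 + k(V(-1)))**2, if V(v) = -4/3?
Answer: 36100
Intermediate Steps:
V(v) = -4/3 (V(v) = -4*1/3 = -4/3)
k(r) = 49 (k(r) = (-5 - 2)**2 = (-7)**2 = 49)
(141 + k(V(-1)))**2 = (141 + 49)**2 = 190**2 = 36100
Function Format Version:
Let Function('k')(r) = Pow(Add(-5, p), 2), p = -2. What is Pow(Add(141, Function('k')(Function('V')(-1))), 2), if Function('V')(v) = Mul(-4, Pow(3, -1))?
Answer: 36100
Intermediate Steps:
Function('V')(v) = Rational(-4, 3) (Function('V')(v) = Mul(-4, Rational(1, 3)) = Rational(-4, 3))
Function('k')(r) = 49 (Function('k')(r) = Pow(Add(-5, -2), 2) = Pow(-7, 2) = 49)
Pow(Add(141, Function('k')(Function('V')(-1))), 2) = Pow(Add(141, 49), 2) = Pow(190, 2) = 36100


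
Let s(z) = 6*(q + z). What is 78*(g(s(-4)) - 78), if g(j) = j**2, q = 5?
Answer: -3276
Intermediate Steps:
s(z) = 30 + 6*z (s(z) = 6*(5 + z) = 30 + 6*z)
78*(g(s(-4)) - 78) = 78*((30 + 6*(-4))**2 - 78) = 78*((30 - 24)**2 - 78) = 78*(6**2 - 78) = 78*(36 - 78) = 78*(-42) = -3276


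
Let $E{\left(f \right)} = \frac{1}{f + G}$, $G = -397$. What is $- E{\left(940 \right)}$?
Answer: $- \frac{1}{543} \approx -0.0018416$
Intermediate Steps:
$E{\left(f \right)} = \frac{1}{-397 + f}$ ($E{\left(f \right)} = \frac{1}{f - 397} = \frac{1}{-397 + f}$)
$- E{\left(940 \right)} = - \frac{1}{-397 + 940} = - \frac{1}{543}$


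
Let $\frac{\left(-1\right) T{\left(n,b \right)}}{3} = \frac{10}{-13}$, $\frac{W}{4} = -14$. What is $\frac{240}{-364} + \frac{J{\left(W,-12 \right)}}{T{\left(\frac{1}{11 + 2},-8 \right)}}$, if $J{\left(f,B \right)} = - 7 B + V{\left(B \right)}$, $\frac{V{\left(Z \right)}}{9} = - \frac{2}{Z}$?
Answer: $\frac{66231}{1820} \approx 36.391$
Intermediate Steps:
$V{\left(Z \right)} = - \frac{18}{Z}$ ($V{\left(Z \right)} = 9 \left(- \frac{2}{Z}\right) = - \frac{18}{Z}$)
$W = -56$ ($W = 4 \left(-14\right) = -56$)
$J{\left(f,B \right)} = - \frac{18}{B} - 7 B$ ($J{\left(f,B \right)} = - 7 B - \frac{18}{B} = - \frac{18}{B} - 7 B$)
$T{\left(n,b \right)} = \frac{30}{13}$ ($T{\left(n,b \right)} = - 3 \frac{10}{-13} = - 3 \cdot 10 \left(- \frac{1}{13}\right) = \left(-3\right) \left(- \frac{10}{13}\right) = \frac{30}{13}$)
$\frac{240}{-364} + \frac{J{\left(W,-12 \right)}}{T{\left(\frac{1}{11 + 2},-8 \right)}} = \frac{240}{-364} + \frac{- \frac{18}{-12} - -84}{\frac{30}{13}} = 240 \left(- \frac{1}{364}\right) + \left(\left(-18\right) \left(- \frac{1}{12}\right) + 84\right) \frac{13}{30} = - \frac{60}{91} + \left(\frac{3}{2} + 84\right) \frac{13}{30} = - \frac{60}{91} + \frac{171}{2} \cdot \frac{13}{30} = - \frac{60}{91} + \frac{741}{20} = \frac{66231}{1820}$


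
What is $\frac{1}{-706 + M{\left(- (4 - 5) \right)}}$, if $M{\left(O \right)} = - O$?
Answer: $- \frac{1}{707} \approx -0.0014144$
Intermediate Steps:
$\frac{1}{-706 + M{\left(- (4 - 5) \right)}} = \frac{1}{-706 - - (4 - 5)} = \frac{1}{-706 - \left(-1\right) \left(-1\right)} = \frac{1}{-706 - 1} = \frac{1}{-707} = - \frac{1}{707}$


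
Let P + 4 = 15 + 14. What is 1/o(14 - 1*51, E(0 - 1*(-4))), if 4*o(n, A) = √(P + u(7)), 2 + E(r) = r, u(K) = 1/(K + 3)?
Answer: 4*√2510/251 ≈ 0.79840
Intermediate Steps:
u(K) = 1/(3 + K)
P = 25 (P = -4 + (15 + 14) = -4 + 29 = 25)
E(r) = -2 + r
o(n, A) = √2510/40 (o(n, A) = √(25 + 1/(3 + 7))/4 = √(25 + 1/10)/4 = √(25 + ⅒)/4 = √(251/10)/4 = (√2510/10)/4 = √2510/40)
1/o(14 - 1*51, E(0 - 1*(-4))) = 1/(√2510/40) = 4*√2510/251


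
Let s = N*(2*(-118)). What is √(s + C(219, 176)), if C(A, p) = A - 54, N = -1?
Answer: √401 ≈ 20.025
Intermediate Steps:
C(A, p) = -54 + A
s = 236 (s = -2*(-118) = -1*(-236) = 236)
√(s + C(219, 176)) = √(236 + (-54 + 219)) = √(236 + 165) = √401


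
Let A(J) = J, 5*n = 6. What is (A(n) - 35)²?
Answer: 28561/25 ≈ 1142.4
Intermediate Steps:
n = 6/5 (n = (⅕)*6 = 6/5 ≈ 1.2000)
(A(n) - 35)² = (6/5 - 35)² = (-169/5)² = 28561/25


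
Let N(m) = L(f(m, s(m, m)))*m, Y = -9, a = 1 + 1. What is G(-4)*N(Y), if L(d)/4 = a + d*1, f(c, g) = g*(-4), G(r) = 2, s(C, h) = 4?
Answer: 1008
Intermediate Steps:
a = 2
f(c, g) = -4*g
L(d) = 8 + 4*d (L(d) = 4*(2 + d*1) = 4*(2 + d) = 8 + 4*d)
N(m) = -56*m (N(m) = (8 + 4*(-4*4))*m = (8 + 4*(-16))*m = (8 - 64)*m = -56*m)
G(-4)*N(Y) = 2*(-56*(-9)) = 2*504 = 1008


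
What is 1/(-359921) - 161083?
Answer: -57977154444/359921 ≈ -1.6108e+5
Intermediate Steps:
1/(-359921) - 161083 = -1/359921 - 161083 = -57977154444/359921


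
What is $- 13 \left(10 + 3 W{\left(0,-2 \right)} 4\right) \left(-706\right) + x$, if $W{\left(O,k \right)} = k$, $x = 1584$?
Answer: $-126908$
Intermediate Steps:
$- 13 \left(10 + 3 W{\left(0,-2 \right)} 4\right) \left(-706\right) + x = - 13 \left(10 + 3 \left(-2\right) 4\right) \left(-706\right) + 1584 = - 13 \left(10 - 24\right) \left(-706\right) + 1584 = \left(-13\right) \left(-14\right) \left(-706\right) + 1584 = 182 \left(-706\right) + 1584 = -128492 + 1584 = -126908$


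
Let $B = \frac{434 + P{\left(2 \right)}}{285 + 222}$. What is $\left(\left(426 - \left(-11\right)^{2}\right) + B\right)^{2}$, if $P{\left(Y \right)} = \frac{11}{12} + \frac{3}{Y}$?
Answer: $\frac{3462788774449}{37015056} \approx 93551.0$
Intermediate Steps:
$P{\left(Y \right)} = \frac{11}{12} + \frac{3}{Y}$ ($P{\left(Y \right)} = 11 \cdot \frac{1}{12} + \frac{3}{Y} = \frac{11}{12} + \frac{3}{Y}$)
$B = \frac{5237}{6084}$ ($B = \frac{434 + \left(\frac{11}{12} + \frac{3}{2}\right)}{285 + 222} = \frac{434 + \left(\frac{11}{12} + 3 \cdot \frac{1}{2}\right)}{507} = \left(434 + \left(\frac{11}{12} + \frac{3}{2}\right)\right) \frac{1}{507} = \left(434 + \frac{29}{12}\right) \frac{1}{507} = \frac{5237}{12} \cdot \frac{1}{507} = \frac{5237}{6084} \approx 0.86078$)
$\left(\left(426 - \left(-11\right)^{2}\right) + B\right)^{2} = \left(\left(426 - \left(-11\right)^{2}\right) + \frac{5237}{6084}\right)^{2} = \left(\left(426 - 121\right) + \frac{5237}{6084}\right)^{2} = \left(305 + \frac{5237}{6084}\right)^{2} = \left(\frac{1860857}{6084}\right)^{2} = \frac{3462788774449}{37015056}$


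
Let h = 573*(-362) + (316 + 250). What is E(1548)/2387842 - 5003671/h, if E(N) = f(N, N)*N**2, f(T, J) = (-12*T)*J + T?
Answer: -7126689738075268009/246974498060 ≈ -2.8856e+7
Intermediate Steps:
f(T, J) = T - 12*J*T (f(T, J) = -12*J*T + T = T - 12*J*T)
E(N) = N**3*(1 - 12*N) (E(N) = (N*(1 - 12*N))*N**2 = N**3*(1 - 12*N))
h = -206860 (h = -207426 + 566 = -206860)
E(1548)/2387842 - 5003671/h = (1548**3*(1 - 12*1548))/2387842 - 5003671/(-206860) = (3709478592*(1 - 18576))*(1/2387842) - 5003671*(-1/206860) = (3709478592*(-18575))*(1/2387842) + 5003671/206860 = -68903564846400*1/2387842 + 5003671/206860 = -34451782423200/1193921 + 5003671/206860 = -7126689738075268009/246974498060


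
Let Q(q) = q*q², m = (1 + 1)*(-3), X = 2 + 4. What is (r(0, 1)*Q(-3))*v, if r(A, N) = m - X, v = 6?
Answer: 1944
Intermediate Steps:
X = 6
m = -6 (m = 2*(-3) = -6)
r(A, N) = -12 (r(A, N) = -6 - 1*6 = -6 - 6 = -12)
Q(q) = q³
(r(0, 1)*Q(-3))*v = -12*(-3)³*6 = -12*(-27)*6 = 324*6 = 1944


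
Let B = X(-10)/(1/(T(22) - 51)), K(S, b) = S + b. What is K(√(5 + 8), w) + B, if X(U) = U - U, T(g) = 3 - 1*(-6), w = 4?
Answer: 4 + √13 ≈ 7.6056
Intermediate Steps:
T(g) = 9 (T(g) = 3 + 6 = 9)
X(U) = 0
B = 0 (B = 0/(1/(9 - 51)) = 0/(1/(-42)) = 0/(-1/42) = 0*(-42) = 0)
K(√(5 + 8), w) + B = (√(5 + 8) + 4) + 0 = (√13 + 4) + 0 = (4 + √13) + 0 = 4 + √13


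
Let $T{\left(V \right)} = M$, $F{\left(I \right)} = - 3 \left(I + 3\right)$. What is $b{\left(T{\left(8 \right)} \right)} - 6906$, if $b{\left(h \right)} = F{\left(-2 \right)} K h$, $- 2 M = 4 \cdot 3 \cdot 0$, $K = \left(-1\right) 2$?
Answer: $-6906$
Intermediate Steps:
$K = -2$
$F{\left(I \right)} = -9 - 3 I$ ($F{\left(I \right)} = - 3 \left(3 + I\right) = -9 - 3 I$)
$M = 0$ ($M = - \frac{4 \cdot 3 \cdot 0}{2} = - \frac{12 \cdot 0}{2} = \left(- \frac{1}{2}\right) 0 = 0$)
$T{\left(V \right)} = 0$
$b{\left(h \right)} = 6 h$ ($b{\left(h \right)} = \left(-9 - -6\right) \left(-2\right) h = \left(-9 + 6\right) \left(-2\right) h = \left(-3\right) \left(-2\right) h = 6 h$)
$b{\left(T{\left(8 \right)} \right)} - 6906 = 6 \cdot 0 - 6906 = 0 - 6906 = -6906$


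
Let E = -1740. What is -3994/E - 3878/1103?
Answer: -1171169/959610 ≈ -1.2205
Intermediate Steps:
-3994/E - 3878/1103 = -3994/(-1740) - 3878/1103 = -3994*(-1/1740) - 3878*1/1103 = 1997/870 - 3878/1103 = -1171169/959610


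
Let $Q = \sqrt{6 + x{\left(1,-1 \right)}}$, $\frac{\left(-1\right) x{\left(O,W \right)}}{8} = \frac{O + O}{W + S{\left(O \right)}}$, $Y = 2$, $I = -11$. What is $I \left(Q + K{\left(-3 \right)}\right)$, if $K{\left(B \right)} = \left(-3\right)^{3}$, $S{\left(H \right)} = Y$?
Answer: $297 - 11 i \sqrt{10} \approx 297.0 - 34.785 i$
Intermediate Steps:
$S{\left(H \right)} = 2$
$x{\left(O,W \right)} = - \frac{16 O}{2 + W}$ ($x{\left(O,W \right)} = - 8 \frac{O + O}{W + 2} = - 8 \frac{2 O}{2 + W} = - \frac{16 O}{2 + W}$)
$K{\left(B \right)} = -27$
$Q = i \sqrt{10}$ ($Q = \sqrt{6 - \frac{16}{2 - 1}} = \sqrt{6 - \frac{16}{1}} = \sqrt{6 - 16 \cdot 1} = \sqrt{6 - 16} = \sqrt{-10} = i \sqrt{10} \approx 3.1623 i$)
$I \left(Q + K{\left(-3 \right)}\right) = - 11 \left(i \sqrt{10} - 27\right) = - 11 \left(-27 + i \sqrt{10}\right) = 297 - 11 i \sqrt{10}$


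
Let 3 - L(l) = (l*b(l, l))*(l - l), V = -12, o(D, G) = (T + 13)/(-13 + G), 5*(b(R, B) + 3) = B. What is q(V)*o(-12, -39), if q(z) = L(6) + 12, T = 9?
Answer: -165/26 ≈ -6.3462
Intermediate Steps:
b(R, B) = -3 + B/5
o(D, G) = 22/(-13 + G) (o(D, G) = (9 + 13)/(-13 + G) = 22/(-13 + G))
L(l) = 3 (L(l) = 3 - l*(-3 + l/5)*(l - l) = 3 - l*(-3 + l/5)*0 = 3 - 1*0 = 3 + 0 = 3)
q(z) = 15 (q(z) = 3 + 12 = 15)
q(V)*o(-12, -39) = 15*(22/(-13 - 39)) = 15*(22/(-52)) = 15*(22*(-1/52)) = 15*(-11/26) = -165/26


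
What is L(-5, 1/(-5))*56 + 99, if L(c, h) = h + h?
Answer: 383/5 ≈ 76.600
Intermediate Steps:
L(c, h) = 2*h
L(-5, 1/(-5))*56 + 99 = (2/(-5))*56 + 99 = (2*(-⅕))*56 + 99 = -⅖*56 + 99 = -112/5 + 99 = 383/5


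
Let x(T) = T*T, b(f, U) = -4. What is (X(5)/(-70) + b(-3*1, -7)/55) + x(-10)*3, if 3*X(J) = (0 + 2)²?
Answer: 346394/1155 ≈ 299.91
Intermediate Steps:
X(J) = 4/3 (X(J) = (0 + 2)²/3 = (⅓)*2² = (⅓)*4 = 4/3)
x(T) = T²
(X(5)/(-70) + b(-3*1, -7)/55) + x(-10)*3 = ((4/3)/(-70) - 4/55) + (-10)²*3 = ((4/3)*(-1/70) - 4*1/55) + 100*3 = (-2/105 - 4/55) + 300 = -106/1155 + 300 = 346394/1155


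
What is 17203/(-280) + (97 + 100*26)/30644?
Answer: -131603393/2145080 ≈ -61.351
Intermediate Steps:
17203/(-280) + (97 + 100*26)/30644 = 17203*(-1/280) + (97 + 2600)*(1/30644) = -17203/280 + 2697*(1/30644) = -17203/280 + 2697/30644 = -131603393/2145080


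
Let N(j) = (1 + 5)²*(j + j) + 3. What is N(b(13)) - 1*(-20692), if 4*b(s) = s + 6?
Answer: 21037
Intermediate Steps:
b(s) = 3/2 + s/4 (b(s) = (s + 6)/4 = (6 + s)/4 = 3/2 + s/4)
N(j) = 3 + 72*j (N(j) = 6²*(2*j) + 3 = 36*(2*j) + 3 = 72*j + 3 = 3 + 72*j)
N(b(13)) - 1*(-20692) = (3 + 72*(3/2 + (¼)*13)) - 1*(-20692) = (3 + 72*(3/2 + 13/4)) + 20692 = (3 + 72*(19/4)) + 20692 = (3 + 342) + 20692 = 345 + 20692 = 21037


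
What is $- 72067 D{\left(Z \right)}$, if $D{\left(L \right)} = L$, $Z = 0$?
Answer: $0$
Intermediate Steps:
$- 72067 D{\left(Z \right)} = \left(-72067\right) 0 = 0$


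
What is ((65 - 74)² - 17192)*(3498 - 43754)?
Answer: 688820416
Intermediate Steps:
((65 - 74)² - 17192)*(3498 - 43754) = ((-9)² - 17192)*(-40256) = (81 - 17192)*(-40256) = -17111*(-40256) = 688820416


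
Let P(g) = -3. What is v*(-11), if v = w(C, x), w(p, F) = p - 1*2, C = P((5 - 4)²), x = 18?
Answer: 55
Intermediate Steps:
C = -3
w(p, F) = -2 + p (w(p, F) = p - 2 = -2 + p)
v = -5 (v = -2 - 3 = -5)
v*(-11) = -5*(-11) = 55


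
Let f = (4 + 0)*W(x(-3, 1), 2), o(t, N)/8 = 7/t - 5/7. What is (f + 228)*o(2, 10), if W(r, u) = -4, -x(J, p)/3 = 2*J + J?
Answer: 33072/7 ≈ 4724.6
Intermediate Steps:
x(J, p) = -9*J (x(J, p) = -3*(2*J + J) = -9*J)
o(t, N) = -40/7 + 56/t (o(t, N) = 8*(7/t - 5/7) = 8*(-5/7 + 7/t) = -40/7 + 56/t)
f = -16 (f = (4 + 0)*(-4) = 4*(-4) = -16)
(f + 228)*o(2, 10) = (-16 + 228)*(-40/7 + 56/2) = 212*(-40/7 + 56*(½)) = 212*(-40/7 + 28) = 212*(156/7) = 33072/7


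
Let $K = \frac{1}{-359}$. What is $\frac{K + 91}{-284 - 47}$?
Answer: $- \frac{32668}{118829} \approx -0.27492$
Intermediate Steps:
$K = - \frac{1}{359} \approx -0.0027855$
$\frac{K + 91}{-284 - 47} = \frac{- \frac{1}{359} + 91}{-284 - 47} = \frac{32668}{359 \left(-331\right)} = \frac{32668}{359} \left(- \frac{1}{331}\right) = - \frac{32668}{118829}$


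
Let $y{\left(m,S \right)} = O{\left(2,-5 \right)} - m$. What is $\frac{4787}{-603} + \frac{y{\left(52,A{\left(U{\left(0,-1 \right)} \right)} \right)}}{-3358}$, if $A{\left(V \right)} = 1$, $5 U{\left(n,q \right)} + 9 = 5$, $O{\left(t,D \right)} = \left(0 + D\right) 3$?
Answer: $- \frac{16034345}{2024874} \approx -7.9187$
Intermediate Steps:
$O{\left(t,D \right)} = 3 D$ ($O{\left(t,D \right)} = D 3 = 3 D$)
$U{\left(n,q \right)} = - \frac{4}{5}$ ($U{\left(n,q \right)} = - \frac{9}{5} + \frac{1}{5} \cdot 5 = - \frac{9}{5} + 1 = - \frac{4}{5}$)
$y{\left(m,S \right)} = -15 - m$ ($y{\left(m,S \right)} = 3 \left(-5\right) - m = -15 - m$)
$\frac{4787}{-603} + \frac{y{\left(52,A{\left(U{\left(0,-1 \right)} \right)} \right)}}{-3358} = \frac{4787}{-603} + \frac{-15 - 52}{-3358} = 4787 \left(- \frac{1}{603}\right) + \left(-15 - 52\right) \left(- \frac{1}{3358}\right) = - \frac{4787}{603} - - \frac{67}{3358} = - \frac{4787}{603} + \frac{67}{3358} = - \frac{16034345}{2024874}$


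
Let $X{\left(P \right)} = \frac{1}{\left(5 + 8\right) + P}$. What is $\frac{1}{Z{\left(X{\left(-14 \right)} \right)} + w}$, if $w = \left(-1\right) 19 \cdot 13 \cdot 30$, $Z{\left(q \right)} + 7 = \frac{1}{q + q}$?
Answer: $- \frac{2}{14835} \approx -0.00013482$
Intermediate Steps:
$X{\left(P \right)} = \frac{1}{13 + P}$
$Z{\left(q \right)} = -7 + \frac{1}{2 q}$ ($Z{\left(q \right)} = -7 + \frac{1}{q + q} = -7 + \frac{1}{2 q}$)
$w = -7410$ ($w = \left(-19\right) 13 \cdot 30 = \left(-247\right) 30 = -7410$)
$\frac{1}{Z{\left(X{\left(-14 \right)} \right)} + w} = \frac{1}{\left(-7 + \frac{1}{2 \frac{1}{13 - 14}}\right) - 7410} = \frac{1}{\left(-7 + \frac{1}{2 \frac{1}{-1}}\right) - 7410} = \frac{1}{\left(-7 + \frac{1}{2 \left(-1\right)}\right) - 7410} = \frac{1}{\left(-7 + \frac{1}{2} \left(-1\right)\right) - 7410} = \frac{1}{\left(-7 - \frac{1}{2}\right) - 7410} = \frac{1}{- \frac{15}{2} - 7410} = \frac{1}{- \frac{14835}{2}} = - \frac{2}{14835}$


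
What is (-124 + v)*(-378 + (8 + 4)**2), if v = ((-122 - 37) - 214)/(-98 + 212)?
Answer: 565851/19 ≈ 29782.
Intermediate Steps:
v = -373/114 (v = (-159 - 214)/114 = -373*1/114 = -373/114 ≈ -3.2719)
(-124 + v)*(-378 + (8 + 4)**2) = (-124 - 373/114)*(-378 + (8 + 4)**2) = -14509*(-378 + 12**2)/114 = -14509*(-378 + 144)/114 = -14509/114*(-234) = 565851/19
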